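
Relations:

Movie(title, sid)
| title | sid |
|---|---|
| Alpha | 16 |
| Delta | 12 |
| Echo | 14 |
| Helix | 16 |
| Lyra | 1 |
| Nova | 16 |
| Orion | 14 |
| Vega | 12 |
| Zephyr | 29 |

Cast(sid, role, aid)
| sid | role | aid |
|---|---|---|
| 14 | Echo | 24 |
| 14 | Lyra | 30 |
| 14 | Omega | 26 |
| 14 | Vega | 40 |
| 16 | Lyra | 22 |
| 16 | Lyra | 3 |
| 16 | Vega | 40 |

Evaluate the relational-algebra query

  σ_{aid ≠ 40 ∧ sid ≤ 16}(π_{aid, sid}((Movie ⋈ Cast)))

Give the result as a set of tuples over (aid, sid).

{(22, 16), (24, 14), (26, 14), (3, 16), (30, 14)}

Natural join on sid: {(Alpha, 16, Lyra, 22), (Alpha, 16, Lyra, 3), (Alpha, 16, Vega, 40), (Echo, 14, Echo, 24), (Echo, 14, Lyra, 30), (Echo, 14, Omega, 26), (Echo, 14, Vega, 40), (Helix, 16, Lyra, 22), (Helix, 16, Lyra, 3), (Helix, 16, Vega, 40), (Nova, 16, Lyra, 22), (Nova, 16, Lyra, 3), (Nova, 16, Vega, 40), (Orion, 14, Echo, 24), (Orion, 14, Lyra, 30), (Orion, 14, Omega, 26), (Orion, 14, Vega, 40)}
Keep only column(s) aid, sid (10 duplicate(s) eliminated): {(22, 16), (24, 14), (26, 14), (3, 16), (30, 14), (40, 14), (40, 16)}
σ[aid ≠ 40 ∧ sid ≤ 16]: keep tuples satisfying aid ≠ 40 ∧ sid ≤ 16 → {(22, 16), (24, 14), (26, 14), (3, 16), (30, 14)}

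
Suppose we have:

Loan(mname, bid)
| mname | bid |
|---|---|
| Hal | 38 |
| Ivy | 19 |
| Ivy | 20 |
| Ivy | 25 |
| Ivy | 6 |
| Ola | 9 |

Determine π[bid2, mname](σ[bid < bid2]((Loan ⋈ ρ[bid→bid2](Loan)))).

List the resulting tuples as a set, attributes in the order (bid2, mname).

ρ[bid→bid2]: schema becomes (mname, bid2); tuples unchanged.
Natural join on mname: {(Hal, 38, 38), (Ivy, 19, 19), (Ivy, 19, 20), (Ivy, 19, 25), (Ivy, 19, 6), (Ivy, 20, 19), (Ivy, 20, 20), (Ivy, 20, 25), (Ivy, 20, 6), (Ivy, 25, 19), (Ivy, 25, 20), (Ivy, 25, 25), (Ivy, 25, 6), (Ivy, 6, 19), (Ivy, 6, 20), (Ivy, 6, 25), (Ivy, 6, 6), (Ola, 9, 9)}
Selection bid < bid2: {(Ivy, 19, 20), (Ivy, 19, 25), (Ivy, 20, 25), (Ivy, 6, 19), (Ivy, 6, 20), (Ivy, 6, 25)}
π_{bid2, mname} gives {(19, Ivy), (20, Ivy), (25, Ivy)} (3 duplicate(s) eliminated).

{(19, Ivy), (20, Ivy), (25, Ivy)}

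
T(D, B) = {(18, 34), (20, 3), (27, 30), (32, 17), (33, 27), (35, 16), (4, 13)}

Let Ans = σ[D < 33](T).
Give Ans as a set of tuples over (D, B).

{(18, 34), (20, 3), (27, 30), (32, 17), (4, 13)}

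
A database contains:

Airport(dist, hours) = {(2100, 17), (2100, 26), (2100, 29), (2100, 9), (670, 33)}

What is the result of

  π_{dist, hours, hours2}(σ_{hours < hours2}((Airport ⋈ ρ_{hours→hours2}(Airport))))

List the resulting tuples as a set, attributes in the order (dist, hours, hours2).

ρ[hours→hours2]: schema becomes (dist, hours2); tuples unchanged.
Natural join on dist: {(2100, 17, 17), (2100, 17, 26), (2100, 17, 29), (2100, 17, 9), (2100, 26, 17), (2100, 26, 26), (2100, 26, 29), (2100, 26, 9), (2100, 29, 17), (2100, 29, 26), (2100, 29, 29), (2100, 29, 9), (2100, 9, 17), (2100, 9, 26), (2100, 9, 29), (2100, 9, 9), (670, 33, 33)}
σ[hours < hours2]: keep tuples satisfying hours < hours2 → {(2100, 17, 26), (2100, 17, 29), (2100, 26, 29), (2100, 9, 17), (2100, 9, 26), (2100, 9, 29)}
π_{dist, hours, hours2} gives {(2100, 17, 26), (2100, 17, 29), (2100, 26, 29), (2100, 9, 17), (2100, 9, 26), (2100, 9, 29)}.

{(2100, 17, 26), (2100, 17, 29), (2100, 26, 29), (2100, 9, 17), (2100, 9, 26), (2100, 9, 29)}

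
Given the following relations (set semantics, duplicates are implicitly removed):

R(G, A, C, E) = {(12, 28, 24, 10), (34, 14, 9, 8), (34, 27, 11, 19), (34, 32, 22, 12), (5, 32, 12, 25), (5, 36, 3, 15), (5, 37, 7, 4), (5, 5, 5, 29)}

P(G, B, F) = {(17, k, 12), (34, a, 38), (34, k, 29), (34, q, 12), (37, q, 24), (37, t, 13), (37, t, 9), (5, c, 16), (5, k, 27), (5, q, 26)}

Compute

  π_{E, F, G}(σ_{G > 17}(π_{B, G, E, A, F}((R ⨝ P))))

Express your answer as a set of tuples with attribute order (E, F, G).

{(12, 12, 34), (12, 29, 34), (12, 38, 34), (19, 12, 34), (19, 29, 34), (19, 38, 34), (8, 12, 34), (8, 29, 34), (8, 38, 34)}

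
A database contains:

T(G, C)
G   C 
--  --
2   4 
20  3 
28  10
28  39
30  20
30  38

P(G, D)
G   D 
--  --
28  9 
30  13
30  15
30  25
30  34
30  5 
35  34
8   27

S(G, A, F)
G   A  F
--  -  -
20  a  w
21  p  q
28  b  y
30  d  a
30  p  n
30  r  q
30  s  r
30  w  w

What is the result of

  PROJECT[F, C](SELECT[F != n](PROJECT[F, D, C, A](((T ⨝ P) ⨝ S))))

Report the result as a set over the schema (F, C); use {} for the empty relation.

Joining T and P on G yields {(28, 10, 9), (28, 39, 9), (30, 20, 13), (30, 20, 15), (30, 20, 25), (30, 20, 34), (30, 20, 5), (30, 38, 13), (30, 38, 15), (30, 38, 25), (30, 38, 34), (30, 38, 5)}.
Joining (T ⨝ P) and S on G yields {(28, 10, 9, b, y), (28, 39, 9, b, y), (30, 20, 13, d, a), (30, 20, 13, p, n), (30, 20, 13, r, q), (30, 20, 13, s, r), (30, 20, 13, w, w), (30, 20, 15, d, a), (30, 20, 15, p, n), (30, 20, 15, r, q), (30, 20, 15, s, r), (30, 20, 15, w, w), (30, 20, 25, d, a), (30, 20, 25, p, n), (30, 20, 25, r, q), (30, 20, 25, s, r), (30, 20, 25, w, w), (30, 20, 34, d, a), (30, 20, 34, p, n), (30, 20, 34, r, q), (30, 20, 34, s, r), (30, 20, 34, w, w), (30, 20, 5, d, a), (30, 20, 5, p, n), (30, 20, 5, r, q), (30, 20, 5, s, r), (30, 20, 5, w, w), (30, 38, 13, d, a), (30, 38, 13, p, n), (30, 38, 13, r, q), (30, 38, 13, s, r), (30, 38, 13, w, w), (30, 38, 15, d, a), (30, 38, 15, p, n), (30, 38, 15, r, q), (30, 38, 15, s, r), (30, 38, 15, w, w), (30, 38, 25, d, a), (30, 38, 25, p, n), (30, 38, 25, r, q), (30, 38, 25, s, r), (30, 38, 25, w, w), (30, 38, 34, d, a), (30, 38, 34, p, n), (30, 38, 34, r, q), (30, 38, 34, s, r), (30, 38, 34, w, w), (30, 38, 5, d, a), (30, 38, 5, p, n), (30, 38, 5, r, q), (30, 38, 5, s, r), (30, 38, 5, w, w)}.
π_{F, D, C, A} gives {(a, 13, 20, d), (a, 13, 38, d), (a, 15, 20, d), (a, 15, 38, d), (a, 25, 20, d), (a, 25, 38, d), (a, 34, 20, d), (a, 34, 38, d), (a, 5, 20, d), (a, 5, 38, d), (n, 13, 20, p), (n, 13, 38, p), (n, 15, 20, p), (n, 15, 38, p), (n, 25, 20, p), (n, 25, 38, p), (n, 34, 20, p), (n, 34, 38, p), (n, 5, 20, p), (n, 5, 38, p), (q, 13, 20, r), (q, 13, 38, r), (q, 15, 20, r), (q, 15, 38, r), (q, 25, 20, r), (q, 25, 38, r), (q, 34, 20, r), (q, 34, 38, r), (q, 5, 20, r), (q, 5, 38, r), (r, 13, 20, s), (r, 13, 38, s), (r, 15, 20, s), (r, 15, 38, s), (r, 25, 20, s), (r, 25, 38, s), (r, 34, 20, s), (r, 34, 38, s), (r, 5, 20, s), (r, 5, 38, s), (w, 13, 20, w), (w, 13, 38, w), (w, 15, 20, w), (w, 15, 38, w), (w, 25, 20, w), (w, 25, 38, w), (w, 34, 20, w), (w, 34, 38, w), (w, 5, 20, w), (w, 5, 38, w), (y, 9, 10, b), (y, 9, 39, b)}.
Apply σ_{F != n}; surviving tuples: {(a, 13, 20, d), (a, 13, 38, d), (a, 15, 20, d), (a, 15, 38, d), (a, 25, 20, d), (a, 25, 38, d), (a, 34, 20, d), (a, 34, 38, d), (a, 5, 20, d), (a, 5, 38, d), (q, 13, 20, r), (q, 13, 38, r), (q, 15, 20, r), (q, 15, 38, r), (q, 25, 20, r), (q, 25, 38, r), (q, 34, 20, r), (q, 34, 38, r), (q, 5, 20, r), (q, 5, 38, r), (r, 13, 20, s), (r, 13, 38, s), (r, 15, 20, s), (r, 15, 38, s), (r, 25, 20, s), (r, 25, 38, s), (r, 34, 20, s), (r, 34, 38, s), (r, 5, 20, s), (r, 5, 38, s), (w, 13, 20, w), (w, 13, 38, w), (w, 15, 20, w), (w, 15, 38, w), (w, 25, 20, w), (w, 25, 38, w), (w, 34, 20, w), (w, 34, 38, w), (w, 5, 20, w), (w, 5, 38, w), (y, 9, 10, b), (y, 9, 39, b)}
π_{F, C} gives {(a, 20), (a, 38), (q, 20), (q, 38), (r, 20), (r, 38), (w, 20), (w, 38), (y, 10), (y, 39)} (32 duplicate(s) eliminated).

{(a, 20), (a, 38), (q, 20), (q, 38), (r, 20), (r, 38), (w, 20), (w, 38), (y, 10), (y, 39)}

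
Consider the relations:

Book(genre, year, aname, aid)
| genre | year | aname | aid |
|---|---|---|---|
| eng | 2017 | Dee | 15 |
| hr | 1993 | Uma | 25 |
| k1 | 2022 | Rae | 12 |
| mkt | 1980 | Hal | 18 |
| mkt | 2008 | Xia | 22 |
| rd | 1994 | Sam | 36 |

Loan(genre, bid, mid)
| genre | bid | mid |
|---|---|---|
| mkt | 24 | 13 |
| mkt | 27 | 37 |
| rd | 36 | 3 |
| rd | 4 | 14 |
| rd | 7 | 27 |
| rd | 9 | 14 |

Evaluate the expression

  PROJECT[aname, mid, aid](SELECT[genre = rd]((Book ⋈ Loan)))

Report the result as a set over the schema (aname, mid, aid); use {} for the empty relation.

Book ⋈ Loan (natural join on genre): {(mkt, 1980, Hal, 18, 24, 13), (mkt, 1980, Hal, 18, 27, 37), (mkt, 2008, Xia, 22, 24, 13), (mkt, 2008, Xia, 22, 27, 37), (rd, 1994, Sam, 36, 36, 3), (rd, 1994, Sam, 36, 4, 14), (rd, 1994, Sam, 36, 7, 27), (rd, 1994, Sam, 36, 9, 14)}
Apply σ_{genre = rd}; surviving tuples: {(rd, 1994, Sam, 36, 36, 3), (rd, 1994, Sam, 36, 4, 14), (rd, 1994, Sam, 36, 7, 27), (rd, 1994, Sam, 36, 9, 14)}
Projecting to aname, mid, aid (1 duplicate(s) eliminated): {(Sam, 14, 36), (Sam, 27, 36), (Sam, 3, 36)}

{(Sam, 14, 36), (Sam, 27, 36), (Sam, 3, 36)}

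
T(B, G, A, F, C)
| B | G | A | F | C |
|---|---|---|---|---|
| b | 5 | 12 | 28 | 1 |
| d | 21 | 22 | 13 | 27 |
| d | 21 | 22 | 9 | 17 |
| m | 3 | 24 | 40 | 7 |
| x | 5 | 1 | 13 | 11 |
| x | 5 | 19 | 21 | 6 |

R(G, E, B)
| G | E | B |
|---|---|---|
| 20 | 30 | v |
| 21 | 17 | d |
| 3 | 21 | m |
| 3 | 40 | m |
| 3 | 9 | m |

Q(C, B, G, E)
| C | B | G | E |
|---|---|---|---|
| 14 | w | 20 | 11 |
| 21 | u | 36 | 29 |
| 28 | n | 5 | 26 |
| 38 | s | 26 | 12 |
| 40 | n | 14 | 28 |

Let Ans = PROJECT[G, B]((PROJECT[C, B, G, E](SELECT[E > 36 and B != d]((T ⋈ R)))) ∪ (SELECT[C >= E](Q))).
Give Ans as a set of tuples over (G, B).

Joining T and R on B, G yields {(d, 21, 22, 13, 27, 17), (d, 21, 22, 9, 17, 17), (m, 3, 24, 40, 7, 21), (m, 3, 24, 40, 7, 40), (m, 3, 24, 40, 7, 9)}.
Filtering on E > 36 and B != d leaves {(m, 3, 24, 40, 7, 40)}.
π_{C, B, G, E} gives {(7, m, 3, 40)}.
Filtering on C >= E leaves {(14, w, 20, 11), (28, n, 5, 26), (38, s, 26, 12), (40, n, 14, 28)}.
Union: {(7, m, 3, 40)} with {(14, w, 20, 11), (28, n, 5, 26), (38, s, 26, 12), (40, n, 14, 28)} → {(14, w, 20, 11), (28, n, 5, 26), (38, s, 26, 12), (40, n, 14, 28), (7, m, 3, 40)}
π_{G, B} gives {(14, n), (20, w), (26, s), (3, m), (5, n)}.

{(14, n), (20, w), (26, s), (3, m), (5, n)}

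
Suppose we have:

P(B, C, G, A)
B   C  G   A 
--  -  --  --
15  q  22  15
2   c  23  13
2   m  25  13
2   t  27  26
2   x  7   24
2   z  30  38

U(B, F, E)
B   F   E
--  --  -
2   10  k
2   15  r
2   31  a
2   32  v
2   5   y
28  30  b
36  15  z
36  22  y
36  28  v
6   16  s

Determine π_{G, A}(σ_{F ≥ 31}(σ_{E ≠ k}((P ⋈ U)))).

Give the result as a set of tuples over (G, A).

{(23, 13), (25, 13), (27, 26), (30, 38), (7, 24)}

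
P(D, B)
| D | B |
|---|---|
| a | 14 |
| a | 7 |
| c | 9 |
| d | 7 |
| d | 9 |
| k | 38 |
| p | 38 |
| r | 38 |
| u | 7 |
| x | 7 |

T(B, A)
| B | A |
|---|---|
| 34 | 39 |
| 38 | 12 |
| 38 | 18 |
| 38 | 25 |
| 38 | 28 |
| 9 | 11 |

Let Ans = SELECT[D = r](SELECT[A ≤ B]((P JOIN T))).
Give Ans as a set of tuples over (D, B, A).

Natural join on B: {(c, 9, 11), (d, 9, 11), (k, 38, 12), (k, 38, 18), (k, 38, 25), (k, 38, 28), (p, 38, 12), (p, 38, 18), (p, 38, 25), (p, 38, 28), (r, 38, 12), (r, 38, 18), (r, 38, 25), (r, 38, 28)}
σ[A ≤ B]: keep tuples satisfying A ≤ B → {(k, 38, 12), (k, 38, 18), (k, 38, 25), (k, 38, 28), (p, 38, 12), (p, 38, 18), (p, 38, 25), (p, 38, 28), (r, 38, 12), (r, 38, 18), (r, 38, 25), (r, 38, 28)}
σ[D = r]: keep tuples satisfying D = r → {(r, 38, 12), (r, 38, 18), (r, 38, 25), (r, 38, 28)}

{(r, 38, 12), (r, 38, 18), (r, 38, 25), (r, 38, 28)}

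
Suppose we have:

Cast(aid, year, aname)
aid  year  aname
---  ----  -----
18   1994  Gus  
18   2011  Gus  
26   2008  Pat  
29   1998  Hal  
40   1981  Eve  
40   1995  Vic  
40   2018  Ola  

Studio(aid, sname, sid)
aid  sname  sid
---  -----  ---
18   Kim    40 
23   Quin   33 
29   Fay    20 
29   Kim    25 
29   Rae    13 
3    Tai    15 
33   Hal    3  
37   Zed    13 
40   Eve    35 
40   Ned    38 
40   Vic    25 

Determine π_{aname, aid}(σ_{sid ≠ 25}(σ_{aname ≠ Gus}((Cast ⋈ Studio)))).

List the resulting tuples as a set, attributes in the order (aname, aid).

Natural join on aid: {(18, 1994, Gus, Kim, 40), (18, 2011, Gus, Kim, 40), (29, 1998, Hal, Fay, 20), (29, 1998, Hal, Kim, 25), (29, 1998, Hal, Rae, 13), (40, 1981, Eve, Eve, 35), (40, 1981, Eve, Ned, 38), (40, 1981, Eve, Vic, 25), (40, 1995, Vic, Eve, 35), (40, 1995, Vic, Ned, 38), (40, 1995, Vic, Vic, 25), (40, 2018, Ola, Eve, 35), (40, 2018, Ola, Ned, 38), (40, 2018, Ola, Vic, 25)}
σ[aname ≠ Gus]: keep tuples satisfying aname ≠ Gus → {(29, 1998, Hal, Fay, 20), (29, 1998, Hal, Kim, 25), (29, 1998, Hal, Rae, 13), (40, 1981, Eve, Eve, 35), (40, 1981, Eve, Ned, 38), (40, 1981, Eve, Vic, 25), (40, 1995, Vic, Eve, 35), (40, 1995, Vic, Ned, 38), (40, 1995, Vic, Vic, 25), (40, 2018, Ola, Eve, 35), (40, 2018, Ola, Ned, 38), (40, 2018, Ola, Vic, 25)}
σ[sid ≠ 25]: keep tuples satisfying sid ≠ 25 → {(29, 1998, Hal, Fay, 20), (29, 1998, Hal, Rae, 13), (40, 1981, Eve, Eve, 35), (40, 1981, Eve, Ned, 38), (40, 1995, Vic, Eve, 35), (40, 1995, Vic, Ned, 38), (40, 2018, Ola, Eve, 35), (40, 2018, Ola, Ned, 38)}
Projecting to aname, aid (4 duplicate(s) eliminated): {(Eve, 40), (Hal, 29), (Ola, 40), (Vic, 40)}

{(Eve, 40), (Hal, 29), (Ola, 40), (Vic, 40)}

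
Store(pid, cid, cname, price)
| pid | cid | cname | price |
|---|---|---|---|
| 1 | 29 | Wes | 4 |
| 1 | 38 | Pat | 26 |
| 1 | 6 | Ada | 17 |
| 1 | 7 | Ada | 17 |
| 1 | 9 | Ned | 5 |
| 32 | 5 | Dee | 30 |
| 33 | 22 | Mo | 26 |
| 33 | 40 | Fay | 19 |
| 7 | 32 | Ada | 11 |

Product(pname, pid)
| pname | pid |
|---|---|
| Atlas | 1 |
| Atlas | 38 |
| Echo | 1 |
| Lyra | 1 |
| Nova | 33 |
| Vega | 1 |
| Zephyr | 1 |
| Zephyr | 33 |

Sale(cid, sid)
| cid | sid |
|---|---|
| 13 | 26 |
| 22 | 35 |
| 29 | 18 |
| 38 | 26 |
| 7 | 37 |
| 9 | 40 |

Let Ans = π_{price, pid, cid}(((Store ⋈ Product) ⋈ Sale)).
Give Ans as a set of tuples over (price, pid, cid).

Store ⋈ Product (natural join on pid): {(1, 29, Wes, 4, Atlas), (1, 29, Wes, 4, Echo), (1, 29, Wes, 4, Lyra), (1, 29, Wes, 4, Vega), (1, 29, Wes, 4, Zephyr), (1, 38, Pat, 26, Atlas), (1, 38, Pat, 26, Echo), (1, 38, Pat, 26, Lyra), (1, 38, Pat, 26, Vega), (1, 38, Pat, 26, Zephyr), (1, 6, Ada, 17, Atlas), (1, 6, Ada, 17, Echo), (1, 6, Ada, 17, Lyra), (1, 6, Ada, 17, Vega), (1, 6, Ada, 17, Zephyr), (1, 7, Ada, 17, Atlas), (1, 7, Ada, 17, Echo), (1, 7, Ada, 17, Lyra), (1, 7, Ada, 17, Vega), (1, 7, Ada, 17, Zephyr), (1, 9, Ned, 5, Atlas), (1, 9, Ned, 5, Echo), (1, 9, Ned, 5, Lyra), (1, 9, Ned, 5, Vega), (1, 9, Ned, 5, Zephyr), (33, 22, Mo, 26, Nova), (33, 22, Mo, 26, Zephyr), (33, 40, Fay, 19, Nova), (33, 40, Fay, 19, Zephyr)}
(Store ⋈ Product) ⋈ Sale (natural join on cid): {(1, 29, Wes, 4, Atlas, 18), (1, 29, Wes, 4, Echo, 18), (1, 29, Wes, 4, Lyra, 18), (1, 29, Wes, 4, Vega, 18), (1, 29, Wes, 4, Zephyr, 18), (1, 38, Pat, 26, Atlas, 26), (1, 38, Pat, 26, Echo, 26), (1, 38, Pat, 26, Lyra, 26), (1, 38, Pat, 26, Vega, 26), (1, 38, Pat, 26, Zephyr, 26), (1, 7, Ada, 17, Atlas, 37), (1, 7, Ada, 17, Echo, 37), (1, 7, Ada, 17, Lyra, 37), (1, 7, Ada, 17, Vega, 37), (1, 7, Ada, 17, Zephyr, 37), (1, 9, Ned, 5, Atlas, 40), (1, 9, Ned, 5, Echo, 40), (1, 9, Ned, 5, Lyra, 40), (1, 9, Ned, 5, Vega, 40), (1, 9, Ned, 5, Zephyr, 40), (33, 22, Mo, 26, Nova, 35), (33, 22, Mo, 26, Zephyr, 35)}
Keep only column(s) price, pid, cid (17 duplicate(s) eliminated): {(17, 1, 7), (26, 1, 38), (26, 33, 22), (4, 1, 29), (5, 1, 9)}

{(17, 1, 7), (26, 1, 38), (26, 33, 22), (4, 1, 29), (5, 1, 9)}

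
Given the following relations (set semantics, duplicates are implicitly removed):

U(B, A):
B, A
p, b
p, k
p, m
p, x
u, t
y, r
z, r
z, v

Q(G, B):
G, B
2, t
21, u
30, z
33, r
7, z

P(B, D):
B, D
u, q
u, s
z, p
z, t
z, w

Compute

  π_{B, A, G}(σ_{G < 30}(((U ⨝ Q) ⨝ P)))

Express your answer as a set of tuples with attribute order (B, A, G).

{(u, t, 21), (z, r, 7), (z, v, 7)}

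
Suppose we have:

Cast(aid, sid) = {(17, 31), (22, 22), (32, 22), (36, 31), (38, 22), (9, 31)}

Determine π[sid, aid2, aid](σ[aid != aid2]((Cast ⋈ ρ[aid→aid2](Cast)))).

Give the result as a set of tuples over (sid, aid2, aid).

ρ[aid→aid2]: schema becomes (aid2, sid); tuples unchanged.
Joining Cast and ρ[aid→aid2](Cast) on sid yields {(17, 31, 17), (17, 31, 36), (17, 31, 9), (22, 22, 22), (22, 22, 32), (22, 22, 38), (32, 22, 22), (32, 22, 32), (32, 22, 38), (36, 31, 17), (36, 31, 36), (36, 31, 9), (38, 22, 22), (38, 22, 32), (38, 22, 38), (9, 31, 17), (9, 31, 36), (9, 31, 9)}.
σ[aid != aid2]: keep tuples satisfying aid != aid2 → {(17, 31, 36), (17, 31, 9), (22, 22, 32), (22, 22, 38), (32, 22, 22), (32, 22, 38), (36, 31, 17), (36, 31, 9), (38, 22, 22), (38, 22, 32), (9, 31, 17), (9, 31, 36)}
π[sid, aid2, aid]: project onto (sid, aid2, aid) → {(22, 22, 32), (22, 22, 38), (22, 32, 22), (22, 32, 38), (22, 38, 22), (22, 38, 32), (31, 17, 36), (31, 17, 9), (31, 36, 17), (31, 36, 9), (31, 9, 17), (31, 9, 36)}

{(22, 22, 32), (22, 22, 38), (22, 32, 22), (22, 32, 38), (22, 38, 22), (22, 38, 32), (31, 17, 36), (31, 17, 9), (31, 36, 17), (31, 36, 9), (31, 9, 17), (31, 9, 36)}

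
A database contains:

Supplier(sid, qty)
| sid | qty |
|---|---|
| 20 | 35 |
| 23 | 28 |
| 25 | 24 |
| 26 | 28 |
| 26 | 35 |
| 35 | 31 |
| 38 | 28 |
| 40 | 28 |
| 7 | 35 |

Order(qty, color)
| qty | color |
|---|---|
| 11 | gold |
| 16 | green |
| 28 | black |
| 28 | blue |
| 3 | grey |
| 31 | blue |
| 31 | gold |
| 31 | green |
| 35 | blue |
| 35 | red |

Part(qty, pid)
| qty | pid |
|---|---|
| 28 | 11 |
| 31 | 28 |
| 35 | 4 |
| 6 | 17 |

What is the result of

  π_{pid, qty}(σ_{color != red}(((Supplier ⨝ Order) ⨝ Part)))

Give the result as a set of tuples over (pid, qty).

{(11, 28), (28, 31), (4, 35)}

Supplier ⋈ Order (natural join on qty): {(20, 35, blue), (20, 35, red), (23, 28, black), (23, 28, blue), (26, 28, black), (26, 28, blue), (26, 35, blue), (26, 35, red), (35, 31, blue), (35, 31, gold), (35, 31, green), (38, 28, black), (38, 28, blue), (40, 28, black), (40, 28, blue), (7, 35, blue), (7, 35, red)}
(Supplier ⨝ Order) ⋈ Part (natural join on qty): {(20, 35, blue, 4), (20, 35, red, 4), (23, 28, black, 11), (23, 28, blue, 11), (26, 28, black, 11), (26, 28, blue, 11), (26, 35, blue, 4), (26, 35, red, 4), (35, 31, blue, 28), (35, 31, gold, 28), (35, 31, green, 28), (38, 28, black, 11), (38, 28, blue, 11), (40, 28, black, 11), (40, 28, blue, 11), (7, 35, blue, 4), (7, 35, red, 4)}
Apply σ_{color != red}; surviving tuples: {(20, 35, blue, 4), (23, 28, black, 11), (23, 28, blue, 11), (26, 28, black, 11), (26, 28, blue, 11), (26, 35, blue, 4), (35, 31, blue, 28), (35, 31, gold, 28), (35, 31, green, 28), (38, 28, black, 11), (38, 28, blue, 11), (40, 28, black, 11), (40, 28, blue, 11), (7, 35, blue, 4)}
Projecting to pid, qty (11 duplicate(s) eliminated): {(11, 28), (28, 31), (4, 35)}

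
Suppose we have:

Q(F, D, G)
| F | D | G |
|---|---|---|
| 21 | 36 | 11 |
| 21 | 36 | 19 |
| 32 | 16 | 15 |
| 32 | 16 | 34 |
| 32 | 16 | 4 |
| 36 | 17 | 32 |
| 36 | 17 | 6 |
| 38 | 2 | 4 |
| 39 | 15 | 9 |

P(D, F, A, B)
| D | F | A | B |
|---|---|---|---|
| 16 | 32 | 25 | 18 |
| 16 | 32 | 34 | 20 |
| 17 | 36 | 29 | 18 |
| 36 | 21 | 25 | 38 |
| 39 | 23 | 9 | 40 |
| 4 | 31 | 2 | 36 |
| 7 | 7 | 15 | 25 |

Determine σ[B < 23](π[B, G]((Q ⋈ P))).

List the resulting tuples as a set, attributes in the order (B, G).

{(18, 15), (18, 32), (18, 34), (18, 4), (18, 6), (20, 15), (20, 34), (20, 4)}

Natural join on F, D: {(21, 36, 11, 25, 38), (21, 36, 19, 25, 38), (32, 16, 15, 25, 18), (32, 16, 15, 34, 20), (32, 16, 34, 25, 18), (32, 16, 34, 34, 20), (32, 16, 4, 25, 18), (32, 16, 4, 34, 20), (36, 17, 32, 29, 18), (36, 17, 6, 29, 18)}
π_{B, G} gives {(18, 15), (18, 32), (18, 34), (18, 4), (18, 6), (20, 15), (20, 34), (20, 4), (38, 11), (38, 19)}.
Apply σ_{B < 23}; surviving tuples: {(18, 15), (18, 32), (18, 34), (18, 4), (18, 6), (20, 15), (20, 34), (20, 4)}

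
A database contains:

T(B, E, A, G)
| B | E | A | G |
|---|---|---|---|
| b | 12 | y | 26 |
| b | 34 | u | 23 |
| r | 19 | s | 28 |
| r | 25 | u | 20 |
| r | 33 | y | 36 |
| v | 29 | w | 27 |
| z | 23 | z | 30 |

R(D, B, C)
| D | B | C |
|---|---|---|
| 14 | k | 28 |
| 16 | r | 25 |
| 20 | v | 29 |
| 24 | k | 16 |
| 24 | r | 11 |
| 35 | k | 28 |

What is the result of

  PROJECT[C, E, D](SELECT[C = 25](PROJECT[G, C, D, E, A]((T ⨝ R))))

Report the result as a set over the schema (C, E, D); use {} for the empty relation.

T ⋈ R (natural join on B): {(r, 19, s, 28, 16, 25), (r, 19, s, 28, 24, 11), (r, 25, u, 20, 16, 25), (r, 25, u, 20, 24, 11), (r, 33, y, 36, 16, 25), (r, 33, y, 36, 24, 11), (v, 29, w, 27, 20, 29)}
π[G, C, D, E, A]: project onto (G, C, D, E, A) → {(20, 11, 24, 25, u), (20, 25, 16, 25, u), (27, 29, 20, 29, w), (28, 11, 24, 19, s), (28, 25, 16, 19, s), (36, 11, 24, 33, y), (36, 25, 16, 33, y)}
Apply σ_{C = 25}; surviving tuples: {(20, 25, 16, 25, u), (28, 25, 16, 19, s), (36, 25, 16, 33, y)}
π[C, E, D]: project onto (C, E, D) → {(25, 19, 16), (25, 25, 16), (25, 33, 16)}

{(25, 19, 16), (25, 25, 16), (25, 33, 16)}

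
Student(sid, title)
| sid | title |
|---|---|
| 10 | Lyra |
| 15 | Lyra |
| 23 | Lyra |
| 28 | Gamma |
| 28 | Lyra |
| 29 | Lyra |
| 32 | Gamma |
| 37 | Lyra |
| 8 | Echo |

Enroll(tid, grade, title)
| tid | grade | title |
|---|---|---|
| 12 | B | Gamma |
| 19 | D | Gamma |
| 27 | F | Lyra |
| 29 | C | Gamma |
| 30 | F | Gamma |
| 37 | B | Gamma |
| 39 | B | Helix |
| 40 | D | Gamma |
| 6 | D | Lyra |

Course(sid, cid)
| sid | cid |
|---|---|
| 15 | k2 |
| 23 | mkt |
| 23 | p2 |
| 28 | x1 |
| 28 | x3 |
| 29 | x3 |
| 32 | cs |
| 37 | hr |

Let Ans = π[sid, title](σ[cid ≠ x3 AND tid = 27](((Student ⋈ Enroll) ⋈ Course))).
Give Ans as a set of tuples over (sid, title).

{(15, Lyra), (23, Lyra), (28, Lyra), (37, Lyra)}

Joining Student and Enroll on title yields {(10, Lyra, 27, F), (10, Lyra, 6, D), (15, Lyra, 27, F), (15, Lyra, 6, D), (23, Lyra, 27, F), (23, Lyra, 6, D), (28, Gamma, 12, B), (28, Gamma, 19, D), (28, Gamma, 29, C), (28, Gamma, 30, F), (28, Gamma, 37, B), (28, Gamma, 40, D), (28, Lyra, 27, F), (28, Lyra, 6, D), (29, Lyra, 27, F), (29, Lyra, 6, D), (32, Gamma, 12, B), (32, Gamma, 19, D), (32, Gamma, 29, C), (32, Gamma, 30, F), (32, Gamma, 37, B), (32, Gamma, 40, D), (37, Lyra, 27, F), (37, Lyra, 6, D)}.
Joining (Student ⋈ Enroll) and Course on sid yields {(15, Lyra, 27, F, k2), (15, Lyra, 6, D, k2), (23, Lyra, 27, F, mkt), (23, Lyra, 27, F, p2), (23, Lyra, 6, D, mkt), (23, Lyra, 6, D, p2), (28, Gamma, 12, B, x1), (28, Gamma, 12, B, x3), (28, Gamma, 19, D, x1), (28, Gamma, 19, D, x3), (28, Gamma, 29, C, x1), (28, Gamma, 29, C, x3), (28, Gamma, 30, F, x1), (28, Gamma, 30, F, x3), (28, Gamma, 37, B, x1), (28, Gamma, 37, B, x3), (28, Gamma, 40, D, x1), (28, Gamma, 40, D, x3), (28, Lyra, 27, F, x1), (28, Lyra, 27, F, x3), (28, Lyra, 6, D, x1), (28, Lyra, 6, D, x3), (29, Lyra, 27, F, x3), (29, Lyra, 6, D, x3), (32, Gamma, 12, B, cs), (32, Gamma, 19, D, cs), (32, Gamma, 29, C, cs), (32, Gamma, 30, F, cs), (32, Gamma, 37, B, cs), (32, Gamma, 40, D, cs), (37, Lyra, 27, F, hr), (37, Lyra, 6, D, hr)}.
Filtering on cid ≠ x3 AND tid = 27 leaves {(15, Lyra, 27, F, k2), (23, Lyra, 27, F, mkt), (23, Lyra, 27, F, p2), (28, Lyra, 27, F, x1), (37, Lyra, 27, F, hr)}.
Projecting to sid, title (1 duplicate(s) eliminated): {(15, Lyra), (23, Lyra), (28, Lyra), (37, Lyra)}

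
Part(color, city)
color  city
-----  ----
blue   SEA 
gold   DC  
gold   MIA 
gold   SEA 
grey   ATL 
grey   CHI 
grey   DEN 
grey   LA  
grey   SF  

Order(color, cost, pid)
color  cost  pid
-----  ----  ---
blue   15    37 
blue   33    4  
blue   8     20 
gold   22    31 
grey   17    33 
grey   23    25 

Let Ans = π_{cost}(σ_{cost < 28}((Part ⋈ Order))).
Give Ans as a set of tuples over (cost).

{15, 17, 22, 23, 8}

Part ⋈ Order (natural join on color): {(blue, SEA, 15, 37), (blue, SEA, 33, 4), (blue, SEA, 8, 20), (gold, DC, 22, 31), (gold, MIA, 22, 31), (gold, SEA, 22, 31), (grey, ATL, 17, 33), (grey, ATL, 23, 25), (grey, CHI, 17, 33), (grey, CHI, 23, 25), (grey, DEN, 17, 33), (grey, DEN, 23, 25), (grey, LA, 17, 33), (grey, LA, 23, 25), (grey, SF, 17, 33), (grey, SF, 23, 25)}
Selection cost < 28: {(blue, SEA, 15, 37), (blue, SEA, 8, 20), (gold, DC, 22, 31), (gold, MIA, 22, 31), (gold, SEA, 22, 31), (grey, ATL, 17, 33), (grey, ATL, 23, 25), (grey, CHI, 17, 33), (grey, CHI, 23, 25), (grey, DEN, 17, 33), (grey, DEN, 23, 25), (grey, LA, 17, 33), (grey, LA, 23, 25), (grey, SF, 17, 33), (grey, SF, 23, 25)}
Projecting to cost (10 duplicate(s) eliminated): {15, 17, 22, 23, 8}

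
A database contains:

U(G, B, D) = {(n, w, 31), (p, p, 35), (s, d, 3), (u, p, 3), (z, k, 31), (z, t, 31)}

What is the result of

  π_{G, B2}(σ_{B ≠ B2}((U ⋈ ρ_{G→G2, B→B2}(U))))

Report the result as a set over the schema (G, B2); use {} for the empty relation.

ρ[G→G2, B→B2]: schema becomes (G2, B2, D); tuples unchanged.
Natural join on D: {(n, w, 31, n, w), (n, w, 31, z, k), (n, w, 31, z, t), (p, p, 35, p, p), (s, d, 3, s, d), (s, d, 3, u, p), (u, p, 3, s, d), (u, p, 3, u, p), (z, k, 31, n, w), (z, k, 31, z, k), (z, k, 31, z, t), (z, t, 31, n, w), (z, t, 31, z, k), (z, t, 31, z, t)}
Apply σ_{B ≠ B2}; surviving tuples: {(n, w, 31, z, k), (n, w, 31, z, t), (s, d, 3, u, p), (u, p, 3, s, d), (z, k, 31, n, w), (z, k, 31, z, t), (z, t, 31, n, w), (z, t, 31, z, k)}
Keep only column(s) G, B2 (1 duplicate(s) eliminated): {(n, k), (n, t), (s, p), (u, d), (z, k), (z, t), (z, w)}

{(n, k), (n, t), (s, p), (u, d), (z, k), (z, t), (z, w)}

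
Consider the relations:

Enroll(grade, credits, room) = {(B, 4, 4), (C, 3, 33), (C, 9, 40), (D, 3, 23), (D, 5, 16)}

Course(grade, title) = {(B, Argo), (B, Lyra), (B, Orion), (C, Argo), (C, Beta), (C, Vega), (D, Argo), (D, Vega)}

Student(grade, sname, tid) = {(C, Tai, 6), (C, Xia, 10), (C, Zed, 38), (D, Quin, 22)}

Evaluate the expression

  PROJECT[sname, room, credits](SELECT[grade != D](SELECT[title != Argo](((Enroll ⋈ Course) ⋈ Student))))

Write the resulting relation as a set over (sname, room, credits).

{(Tai, 33, 3), (Tai, 40, 9), (Xia, 33, 3), (Xia, 40, 9), (Zed, 33, 3), (Zed, 40, 9)}

Joining Enroll and Course on grade yields {(B, 4, 4, Argo), (B, 4, 4, Lyra), (B, 4, 4, Orion), (C, 3, 33, Argo), (C, 3, 33, Beta), (C, 3, 33, Vega), (C, 9, 40, Argo), (C, 9, 40, Beta), (C, 9, 40, Vega), (D, 3, 23, Argo), (D, 3, 23, Vega), (D, 5, 16, Argo), (D, 5, 16, Vega)}.
Joining (Enroll ⋈ Course) and Student on grade yields {(C, 3, 33, Argo, Tai, 6), (C, 3, 33, Argo, Xia, 10), (C, 3, 33, Argo, Zed, 38), (C, 3, 33, Beta, Tai, 6), (C, 3, 33, Beta, Xia, 10), (C, 3, 33, Beta, Zed, 38), (C, 3, 33, Vega, Tai, 6), (C, 3, 33, Vega, Xia, 10), (C, 3, 33, Vega, Zed, 38), (C, 9, 40, Argo, Tai, 6), (C, 9, 40, Argo, Xia, 10), (C, 9, 40, Argo, Zed, 38), (C, 9, 40, Beta, Tai, 6), (C, 9, 40, Beta, Xia, 10), (C, 9, 40, Beta, Zed, 38), (C, 9, 40, Vega, Tai, 6), (C, 9, 40, Vega, Xia, 10), (C, 9, 40, Vega, Zed, 38), (D, 3, 23, Argo, Quin, 22), (D, 3, 23, Vega, Quin, 22), (D, 5, 16, Argo, Quin, 22), (D, 5, 16, Vega, Quin, 22)}.
Selection title != Argo: {(C, 3, 33, Beta, Tai, 6), (C, 3, 33, Beta, Xia, 10), (C, 3, 33, Beta, Zed, 38), (C, 3, 33, Vega, Tai, 6), (C, 3, 33, Vega, Xia, 10), (C, 3, 33, Vega, Zed, 38), (C, 9, 40, Beta, Tai, 6), (C, 9, 40, Beta, Xia, 10), (C, 9, 40, Beta, Zed, 38), (C, 9, 40, Vega, Tai, 6), (C, 9, 40, Vega, Xia, 10), (C, 9, 40, Vega, Zed, 38), (D, 3, 23, Vega, Quin, 22), (D, 5, 16, Vega, Quin, 22)}
Selection grade != D: {(C, 3, 33, Beta, Tai, 6), (C, 3, 33, Beta, Xia, 10), (C, 3, 33, Beta, Zed, 38), (C, 3, 33, Vega, Tai, 6), (C, 3, 33, Vega, Xia, 10), (C, 3, 33, Vega, Zed, 38), (C, 9, 40, Beta, Tai, 6), (C, 9, 40, Beta, Xia, 10), (C, 9, 40, Beta, Zed, 38), (C, 9, 40, Vega, Tai, 6), (C, 9, 40, Vega, Xia, 10), (C, 9, 40, Vega, Zed, 38)}
π_{sname, room, credits} gives {(Tai, 33, 3), (Tai, 40, 9), (Xia, 33, 3), (Xia, 40, 9), (Zed, 33, 3), (Zed, 40, 9)} (6 duplicate(s) eliminated).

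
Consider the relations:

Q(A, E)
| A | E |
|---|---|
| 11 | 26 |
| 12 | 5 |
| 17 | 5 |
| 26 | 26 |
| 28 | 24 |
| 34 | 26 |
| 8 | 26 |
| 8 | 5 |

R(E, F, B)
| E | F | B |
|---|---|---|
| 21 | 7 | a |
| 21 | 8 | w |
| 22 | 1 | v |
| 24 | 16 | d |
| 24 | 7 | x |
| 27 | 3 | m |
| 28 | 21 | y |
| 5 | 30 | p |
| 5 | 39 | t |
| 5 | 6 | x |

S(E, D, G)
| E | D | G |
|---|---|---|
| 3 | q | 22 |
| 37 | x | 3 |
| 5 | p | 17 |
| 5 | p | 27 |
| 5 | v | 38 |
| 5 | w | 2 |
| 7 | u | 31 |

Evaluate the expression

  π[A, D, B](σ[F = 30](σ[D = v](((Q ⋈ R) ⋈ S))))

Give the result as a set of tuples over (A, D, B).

{(12, v, p), (17, v, p), (8, v, p)}

Joining Q and R on E yields {(12, 5, 30, p), (12, 5, 39, t), (12, 5, 6, x), (17, 5, 30, p), (17, 5, 39, t), (17, 5, 6, x), (28, 24, 16, d), (28, 24, 7, x), (8, 5, 30, p), (8, 5, 39, t), (8, 5, 6, x)}.
Joining (Q ⋈ R) and S on E yields {(12, 5, 30, p, p, 17), (12, 5, 30, p, p, 27), (12, 5, 30, p, v, 38), (12, 5, 30, p, w, 2), (12, 5, 39, t, p, 17), (12, 5, 39, t, p, 27), (12, 5, 39, t, v, 38), (12, 5, 39, t, w, 2), (12, 5, 6, x, p, 17), (12, 5, 6, x, p, 27), (12, 5, 6, x, v, 38), (12, 5, 6, x, w, 2), (17, 5, 30, p, p, 17), (17, 5, 30, p, p, 27), (17, 5, 30, p, v, 38), (17, 5, 30, p, w, 2), (17, 5, 39, t, p, 17), (17, 5, 39, t, p, 27), (17, 5, 39, t, v, 38), (17, 5, 39, t, w, 2), (17, 5, 6, x, p, 17), (17, 5, 6, x, p, 27), (17, 5, 6, x, v, 38), (17, 5, 6, x, w, 2), (8, 5, 30, p, p, 17), (8, 5, 30, p, p, 27), (8, 5, 30, p, v, 38), (8, 5, 30, p, w, 2), (8, 5, 39, t, p, 17), (8, 5, 39, t, p, 27), (8, 5, 39, t, v, 38), (8, 5, 39, t, w, 2), (8, 5, 6, x, p, 17), (8, 5, 6, x, p, 27), (8, 5, 6, x, v, 38), (8, 5, 6, x, w, 2)}.
Selection D = v: {(12, 5, 30, p, v, 38), (12, 5, 39, t, v, 38), (12, 5, 6, x, v, 38), (17, 5, 30, p, v, 38), (17, 5, 39, t, v, 38), (17, 5, 6, x, v, 38), (8, 5, 30, p, v, 38), (8, 5, 39, t, v, 38), (8, 5, 6, x, v, 38)}
Selection F = 30: {(12, 5, 30, p, v, 38), (17, 5, 30, p, v, 38), (8, 5, 30, p, v, 38)}
π[A, D, B]: project onto (A, D, B) → {(12, v, p), (17, v, p), (8, v, p)}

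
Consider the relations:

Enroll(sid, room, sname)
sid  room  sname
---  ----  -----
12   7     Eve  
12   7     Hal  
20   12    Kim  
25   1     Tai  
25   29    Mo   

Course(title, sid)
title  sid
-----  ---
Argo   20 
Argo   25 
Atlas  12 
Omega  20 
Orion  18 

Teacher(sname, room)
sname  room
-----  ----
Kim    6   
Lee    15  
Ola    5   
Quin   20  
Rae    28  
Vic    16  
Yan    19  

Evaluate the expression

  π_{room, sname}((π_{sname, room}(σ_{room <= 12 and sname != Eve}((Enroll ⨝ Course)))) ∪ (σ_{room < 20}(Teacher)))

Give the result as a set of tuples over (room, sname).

Natural join on sid: {(12, 7, Eve, Atlas), (12, 7, Hal, Atlas), (20, 12, Kim, Argo), (20, 12, Kim, Omega), (25, 1, Tai, Argo), (25, 29, Mo, Argo)}
Apply σ_{room <= 12 and sname != Eve}; surviving tuples: {(12, 7, Hal, Atlas), (20, 12, Kim, Argo), (20, 12, Kim, Omega), (25, 1, Tai, Argo)}
Keep only column(s) sname, room (1 duplicate(s) eliminated): {(Hal, 7), (Kim, 12), (Tai, 1)}
Apply σ_{room < 20}; surviving tuples: {(Kim, 6), (Lee, 15), (Ola, 5), (Vic, 16), (Yan, 19)}
Set union of the two operands is {(Hal, 7), (Kim, 12), (Kim, 6), (Lee, 15), (Ola, 5), (Tai, 1), (Vic, 16), (Yan, 19)}.
Keep only column(s) room, sname: {(1, Tai), (12, Kim), (15, Lee), (16, Vic), (19, Yan), (5, Ola), (6, Kim), (7, Hal)}

{(1, Tai), (12, Kim), (15, Lee), (16, Vic), (19, Yan), (5, Ola), (6, Kim), (7, Hal)}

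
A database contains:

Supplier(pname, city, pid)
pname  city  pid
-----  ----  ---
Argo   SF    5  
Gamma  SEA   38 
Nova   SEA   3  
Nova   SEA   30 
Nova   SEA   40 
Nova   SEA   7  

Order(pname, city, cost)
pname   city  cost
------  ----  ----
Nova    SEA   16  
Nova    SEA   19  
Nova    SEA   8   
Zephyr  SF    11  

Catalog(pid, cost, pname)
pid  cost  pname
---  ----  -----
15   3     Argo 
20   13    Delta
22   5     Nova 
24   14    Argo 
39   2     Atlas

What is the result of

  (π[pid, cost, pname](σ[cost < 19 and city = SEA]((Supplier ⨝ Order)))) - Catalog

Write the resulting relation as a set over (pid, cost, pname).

{(3, 16, Nova), (3, 8, Nova), (30, 16, Nova), (30, 8, Nova), (40, 16, Nova), (40, 8, Nova), (7, 16, Nova), (7, 8, Nova)}

Joining Supplier and Order on pname, city yields {(Nova, SEA, 3, 16), (Nova, SEA, 3, 19), (Nova, SEA, 3, 8), (Nova, SEA, 30, 16), (Nova, SEA, 30, 19), (Nova, SEA, 30, 8), (Nova, SEA, 40, 16), (Nova, SEA, 40, 19), (Nova, SEA, 40, 8), (Nova, SEA, 7, 16), (Nova, SEA, 7, 19), (Nova, SEA, 7, 8)}.
Apply σ_{cost < 19 and city = SEA}; surviving tuples: {(Nova, SEA, 3, 16), (Nova, SEA, 3, 8), (Nova, SEA, 30, 16), (Nova, SEA, 30, 8), (Nova, SEA, 40, 16), (Nova, SEA, 40, 8), (Nova, SEA, 7, 16), (Nova, SEA, 7, 8)}
Keep only column(s) pid, cost, pname: {(3, 16, Nova), (3, 8, Nova), (30, 16, Nova), (30, 8, Nova), (40, 16, Nova), (40, 8, Nova), (7, 16, Nova), (7, 8, Nova)}
Set difference of the two operands is {(3, 16, Nova), (3, 8, Nova), (30, 16, Nova), (30, 8, Nova), (40, 16, Nova), (40, 8, Nova), (7, 16, Nova), (7, 8, Nova)}.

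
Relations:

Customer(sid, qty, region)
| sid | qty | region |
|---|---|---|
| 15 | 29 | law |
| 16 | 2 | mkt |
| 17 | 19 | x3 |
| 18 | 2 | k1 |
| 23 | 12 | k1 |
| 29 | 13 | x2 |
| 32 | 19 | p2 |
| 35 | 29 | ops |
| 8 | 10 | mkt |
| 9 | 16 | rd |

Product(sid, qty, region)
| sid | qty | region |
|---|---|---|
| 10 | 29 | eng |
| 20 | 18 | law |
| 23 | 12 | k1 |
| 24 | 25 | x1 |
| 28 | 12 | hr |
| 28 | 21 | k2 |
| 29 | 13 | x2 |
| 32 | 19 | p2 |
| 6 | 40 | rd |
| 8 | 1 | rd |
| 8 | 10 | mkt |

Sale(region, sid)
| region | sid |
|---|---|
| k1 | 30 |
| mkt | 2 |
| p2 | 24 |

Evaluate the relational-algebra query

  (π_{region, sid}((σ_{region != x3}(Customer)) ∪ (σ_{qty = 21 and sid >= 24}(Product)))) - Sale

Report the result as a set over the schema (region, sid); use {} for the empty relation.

{(k1, 18), (k1, 23), (k2, 28), (law, 15), (mkt, 16), (mkt, 8), (ops, 35), (p2, 32), (rd, 9), (x2, 29)}

Filtering on region != x3 leaves {(15, 29, law), (16, 2, mkt), (18, 2, k1), (23, 12, k1), (29, 13, x2), (32, 19, p2), (35, 29, ops), (8, 10, mkt), (9, 16, rd)}.
Filtering on qty = 21 and sid >= 24 leaves {(28, 21, k2)}.
Union: {(15, 29, law), (16, 2, mkt), (18, 2, k1), (23, 12, k1), (29, 13, x2), (32, 19, p2), (35, 29, ops), (8, 10, mkt), (9, 16, rd)} with {(28, 21, k2)} → {(15, 29, law), (16, 2, mkt), (18, 2, k1), (23, 12, k1), (28, 21, k2), (29, 13, x2), (32, 19, p2), (35, 29, ops), (8, 10, mkt), (9, 16, rd)}
π_{region, sid} gives {(k1, 18), (k1, 23), (k2, 28), (law, 15), (mkt, 16), (mkt, 8), (ops, 35), (p2, 32), (rd, 9), (x2, 29)}.
Difference: {(k1, 18), (k1, 23), (k2, 28), (law, 15), (mkt, 16), (mkt, 8), (ops, 35), (p2, 32), (rd, 9), (x2, 29)} with {(k1, 30), (mkt, 2), (p2, 24)} → {(k1, 18), (k1, 23), (k2, 28), (law, 15), (mkt, 16), (mkt, 8), (ops, 35), (p2, 32), (rd, 9), (x2, 29)}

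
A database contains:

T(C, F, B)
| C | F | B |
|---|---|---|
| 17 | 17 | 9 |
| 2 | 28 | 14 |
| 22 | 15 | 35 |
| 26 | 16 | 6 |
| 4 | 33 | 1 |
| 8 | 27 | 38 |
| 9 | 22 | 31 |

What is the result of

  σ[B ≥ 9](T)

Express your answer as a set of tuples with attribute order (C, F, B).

{(17, 17, 9), (2, 28, 14), (22, 15, 35), (8, 27, 38), (9, 22, 31)}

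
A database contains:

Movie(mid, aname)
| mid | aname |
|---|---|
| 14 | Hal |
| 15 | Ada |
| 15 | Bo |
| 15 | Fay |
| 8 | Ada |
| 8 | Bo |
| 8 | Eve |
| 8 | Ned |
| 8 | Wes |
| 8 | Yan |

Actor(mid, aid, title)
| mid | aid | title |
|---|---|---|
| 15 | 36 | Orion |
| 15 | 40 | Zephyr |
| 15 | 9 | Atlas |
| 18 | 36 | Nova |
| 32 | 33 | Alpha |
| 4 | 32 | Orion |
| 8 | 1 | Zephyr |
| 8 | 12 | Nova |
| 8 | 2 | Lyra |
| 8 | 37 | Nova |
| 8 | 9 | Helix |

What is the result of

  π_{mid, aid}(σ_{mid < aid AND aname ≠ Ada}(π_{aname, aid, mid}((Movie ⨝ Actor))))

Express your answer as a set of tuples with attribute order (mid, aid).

{(15, 36), (15, 40), (8, 12), (8, 37), (8, 9)}

Movie ⋈ Actor (natural join on mid): {(15, Ada, 36, Orion), (15, Ada, 40, Zephyr), (15, Ada, 9, Atlas), (15, Bo, 36, Orion), (15, Bo, 40, Zephyr), (15, Bo, 9, Atlas), (15, Fay, 36, Orion), (15, Fay, 40, Zephyr), (15, Fay, 9, Atlas), (8, Ada, 1, Zephyr), (8, Ada, 12, Nova), (8, Ada, 2, Lyra), (8, Ada, 37, Nova), (8, Ada, 9, Helix), (8, Bo, 1, Zephyr), (8, Bo, 12, Nova), (8, Bo, 2, Lyra), (8, Bo, 37, Nova), (8, Bo, 9, Helix), (8, Eve, 1, Zephyr), (8, Eve, 12, Nova), (8, Eve, 2, Lyra), (8, Eve, 37, Nova), (8, Eve, 9, Helix), (8, Ned, 1, Zephyr), (8, Ned, 12, Nova), (8, Ned, 2, Lyra), (8, Ned, 37, Nova), (8, Ned, 9, Helix), (8, Wes, 1, Zephyr), (8, Wes, 12, Nova), (8, Wes, 2, Lyra), (8, Wes, 37, Nova), (8, Wes, 9, Helix), (8, Yan, 1, Zephyr), (8, Yan, 12, Nova), (8, Yan, 2, Lyra), (8, Yan, 37, Nova), (8, Yan, 9, Helix)}
π[aname, aid, mid]: project onto (aname, aid, mid) → {(Ada, 1, 8), (Ada, 12, 8), (Ada, 2, 8), (Ada, 36, 15), (Ada, 37, 8), (Ada, 40, 15), (Ada, 9, 15), (Ada, 9, 8), (Bo, 1, 8), (Bo, 12, 8), (Bo, 2, 8), (Bo, 36, 15), (Bo, 37, 8), (Bo, 40, 15), (Bo, 9, 15), (Bo, 9, 8), (Eve, 1, 8), (Eve, 12, 8), (Eve, 2, 8), (Eve, 37, 8), (Eve, 9, 8), (Fay, 36, 15), (Fay, 40, 15), (Fay, 9, 15), (Ned, 1, 8), (Ned, 12, 8), (Ned, 2, 8), (Ned, 37, 8), (Ned, 9, 8), (Wes, 1, 8), (Wes, 12, 8), (Wes, 2, 8), (Wes, 37, 8), (Wes, 9, 8), (Yan, 1, 8), (Yan, 12, 8), (Yan, 2, 8), (Yan, 37, 8), (Yan, 9, 8)}
σ[mid < aid AND aname ≠ Ada]: keep tuples satisfying mid < aid AND aname ≠ Ada → {(Bo, 12, 8), (Bo, 36, 15), (Bo, 37, 8), (Bo, 40, 15), (Bo, 9, 8), (Eve, 12, 8), (Eve, 37, 8), (Eve, 9, 8), (Fay, 36, 15), (Fay, 40, 15), (Ned, 12, 8), (Ned, 37, 8), (Ned, 9, 8), (Wes, 12, 8), (Wes, 37, 8), (Wes, 9, 8), (Yan, 12, 8), (Yan, 37, 8), (Yan, 9, 8)}
π[mid, aid]: project onto (mid, aid) (14 duplicate(s) eliminated) → {(15, 36), (15, 40), (8, 12), (8, 37), (8, 9)}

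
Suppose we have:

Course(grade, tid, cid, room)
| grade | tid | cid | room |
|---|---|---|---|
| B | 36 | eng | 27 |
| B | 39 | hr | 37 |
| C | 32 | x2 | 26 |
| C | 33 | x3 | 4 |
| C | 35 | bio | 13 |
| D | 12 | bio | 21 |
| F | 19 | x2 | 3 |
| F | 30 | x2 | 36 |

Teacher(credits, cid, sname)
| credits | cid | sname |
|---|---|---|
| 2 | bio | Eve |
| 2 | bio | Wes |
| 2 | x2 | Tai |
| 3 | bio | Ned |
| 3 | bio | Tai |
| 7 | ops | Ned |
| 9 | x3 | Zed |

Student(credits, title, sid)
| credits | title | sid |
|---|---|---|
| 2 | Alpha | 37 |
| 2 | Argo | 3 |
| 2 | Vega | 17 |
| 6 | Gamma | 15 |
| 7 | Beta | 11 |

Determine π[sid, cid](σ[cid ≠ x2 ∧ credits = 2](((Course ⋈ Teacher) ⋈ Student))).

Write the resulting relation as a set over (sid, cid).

{(17, bio), (3, bio), (37, bio)}

Natural join on cid: {(C, 32, x2, 26, 2, Tai), (C, 33, x3, 4, 9, Zed), (C, 35, bio, 13, 2, Eve), (C, 35, bio, 13, 2, Wes), (C, 35, bio, 13, 3, Ned), (C, 35, bio, 13, 3, Tai), (D, 12, bio, 21, 2, Eve), (D, 12, bio, 21, 2, Wes), (D, 12, bio, 21, 3, Ned), (D, 12, bio, 21, 3, Tai), (F, 19, x2, 3, 2, Tai), (F, 30, x2, 36, 2, Tai)}
Natural join on credits: {(C, 32, x2, 26, 2, Tai, Alpha, 37), (C, 32, x2, 26, 2, Tai, Argo, 3), (C, 32, x2, 26, 2, Tai, Vega, 17), (C, 35, bio, 13, 2, Eve, Alpha, 37), (C, 35, bio, 13, 2, Eve, Argo, 3), (C, 35, bio, 13, 2, Eve, Vega, 17), (C, 35, bio, 13, 2, Wes, Alpha, 37), (C, 35, bio, 13, 2, Wes, Argo, 3), (C, 35, bio, 13, 2, Wes, Vega, 17), (D, 12, bio, 21, 2, Eve, Alpha, 37), (D, 12, bio, 21, 2, Eve, Argo, 3), (D, 12, bio, 21, 2, Eve, Vega, 17), (D, 12, bio, 21, 2, Wes, Alpha, 37), (D, 12, bio, 21, 2, Wes, Argo, 3), (D, 12, bio, 21, 2, Wes, Vega, 17), (F, 19, x2, 3, 2, Tai, Alpha, 37), (F, 19, x2, 3, 2, Tai, Argo, 3), (F, 19, x2, 3, 2, Tai, Vega, 17), (F, 30, x2, 36, 2, Tai, Alpha, 37), (F, 30, x2, 36, 2, Tai, Argo, 3), (F, 30, x2, 36, 2, Tai, Vega, 17)}
Apply σ_{cid ≠ x2 ∧ credits = 2}; surviving tuples: {(C, 35, bio, 13, 2, Eve, Alpha, 37), (C, 35, bio, 13, 2, Eve, Argo, 3), (C, 35, bio, 13, 2, Eve, Vega, 17), (C, 35, bio, 13, 2, Wes, Alpha, 37), (C, 35, bio, 13, 2, Wes, Argo, 3), (C, 35, bio, 13, 2, Wes, Vega, 17), (D, 12, bio, 21, 2, Eve, Alpha, 37), (D, 12, bio, 21, 2, Eve, Argo, 3), (D, 12, bio, 21, 2, Eve, Vega, 17), (D, 12, bio, 21, 2, Wes, Alpha, 37), (D, 12, bio, 21, 2, Wes, Argo, 3), (D, 12, bio, 21, 2, Wes, Vega, 17)}
π_{sid, cid} gives {(17, bio), (3, bio), (37, bio)} (9 duplicate(s) eliminated).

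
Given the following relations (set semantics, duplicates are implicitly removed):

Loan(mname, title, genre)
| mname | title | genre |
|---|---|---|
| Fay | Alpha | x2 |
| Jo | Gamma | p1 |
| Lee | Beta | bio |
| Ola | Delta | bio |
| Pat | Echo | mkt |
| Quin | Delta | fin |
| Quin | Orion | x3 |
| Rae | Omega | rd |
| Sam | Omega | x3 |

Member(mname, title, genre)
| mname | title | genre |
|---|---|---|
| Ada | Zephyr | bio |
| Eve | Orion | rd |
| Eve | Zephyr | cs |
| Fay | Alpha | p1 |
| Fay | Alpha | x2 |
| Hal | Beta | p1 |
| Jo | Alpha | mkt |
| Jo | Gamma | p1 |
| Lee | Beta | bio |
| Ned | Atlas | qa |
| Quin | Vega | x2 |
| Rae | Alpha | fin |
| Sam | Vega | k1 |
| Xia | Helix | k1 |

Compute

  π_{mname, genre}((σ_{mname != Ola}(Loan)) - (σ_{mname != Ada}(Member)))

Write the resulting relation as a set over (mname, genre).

{(Pat, mkt), (Quin, fin), (Quin, x3), (Rae, rd), (Sam, x3)}

Filtering on mname != Ola leaves {(Fay, Alpha, x2), (Jo, Gamma, p1), (Lee, Beta, bio), (Pat, Echo, mkt), (Quin, Delta, fin), (Quin, Orion, x3), (Rae, Omega, rd), (Sam, Omega, x3)}.
Filtering on mname != Ada leaves {(Eve, Orion, rd), (Eve, Zephyr, cs), (Fay, Alpha, p1), (Fay, Alpha, x2), (Hal, Beta, p1), (Jo, Alpha, mkt), (Jo, Gamma, p1), (Lee, Beta, bio), (Ned, Atlas, qa), (Quin, Vega, x2), (Rae, Alpha, fin), (Sam, Vega, k1), (Xia, Helix, k1)}.
Set difference of the two operands is {(Pat, Echo, mkt), (Quin, Delta, fin), (Quin, Orion, x3), (Rae, Omega, rd), (Sam, Omega, x3)}.
π[mname, genre]: project onto (mname, genre) → {(Pat, mkt), (Quin, fin), (Quin, x3), (Rae, rd), (Sam, x3)}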